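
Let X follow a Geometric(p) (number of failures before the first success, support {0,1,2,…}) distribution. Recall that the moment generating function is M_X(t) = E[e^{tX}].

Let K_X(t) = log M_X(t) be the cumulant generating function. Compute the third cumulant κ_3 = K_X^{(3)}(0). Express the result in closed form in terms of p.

M_X(t) = p/(-(1 - p)*e^(t) + 1)
K_X(t) = log M_X(t) = log(p) - log(-(1 - p)*e^(t) + 1)

κ_3 = D^3[K](0) = (p^2 - 3*p + 2)/p^3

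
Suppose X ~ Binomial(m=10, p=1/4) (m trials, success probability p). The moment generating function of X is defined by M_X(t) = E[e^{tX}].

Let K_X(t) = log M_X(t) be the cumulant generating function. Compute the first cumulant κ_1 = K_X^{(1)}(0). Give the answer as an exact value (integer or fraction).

M_X(t) = (e^(t)/4 + 3/4)^10
K_X(t) = log M_X(t) = 10*log(e^(t)/4 + 3/4)
dK/dt = 10*e^(t)/(e^(t) + 3)

κ_1 = dK/dt |_{t=0} = 5/2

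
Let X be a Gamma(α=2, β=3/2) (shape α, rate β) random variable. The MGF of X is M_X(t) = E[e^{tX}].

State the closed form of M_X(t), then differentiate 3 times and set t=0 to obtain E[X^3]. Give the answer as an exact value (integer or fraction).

E[X^3] = M^(3)(0) = 64/9

M_X(t) = 9/(4*(3/2 - t)^2)
M^(3)(t) = -1728/(32*t^5 - 240*t^4 + 720*t^3 - 1080*t^2 + 810*t - 243)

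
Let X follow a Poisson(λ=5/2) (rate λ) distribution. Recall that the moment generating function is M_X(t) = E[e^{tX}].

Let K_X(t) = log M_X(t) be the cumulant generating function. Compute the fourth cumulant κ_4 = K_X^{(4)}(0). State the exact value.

M_X(t) = e^(5*e^(t)/2 - 5/2)
K_X(t) = log M_X(t) = 5*e^(t)/2 - 5/2
D^4[K](t) = 5*e^(t)/2

κ_4 = D^4[K](0) = 5/2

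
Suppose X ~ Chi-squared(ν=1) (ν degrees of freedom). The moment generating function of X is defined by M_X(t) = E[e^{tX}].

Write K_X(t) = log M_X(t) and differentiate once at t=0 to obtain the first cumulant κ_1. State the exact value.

M_X(t) = 1/√(1 - 2*t)
K_X(t) = log M_X(t) = -log(1 - 2*t)/2
K^(1)(t) = -1/(2*t - 1)

κ_1 = K^(1)(0) = 1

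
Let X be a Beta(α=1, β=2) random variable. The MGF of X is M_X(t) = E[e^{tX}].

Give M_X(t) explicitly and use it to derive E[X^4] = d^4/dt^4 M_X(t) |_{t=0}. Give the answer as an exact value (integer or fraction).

M_X(t) = ₁F₁(1; 3; t)
D^4[M](t) = ₁F₁(5; 7; t)/15

E[X^4] = D^4[M](0) = 1/15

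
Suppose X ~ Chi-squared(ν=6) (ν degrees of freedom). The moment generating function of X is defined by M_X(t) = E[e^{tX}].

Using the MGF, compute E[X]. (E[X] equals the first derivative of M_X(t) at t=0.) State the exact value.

M_X(t) = (1 - 2*t)^(-3)
M′(t) = 6/(16*t^4 - 32*t^3 + 24*t^2 - 8*t + 1)

E[X] = M′(0) = 6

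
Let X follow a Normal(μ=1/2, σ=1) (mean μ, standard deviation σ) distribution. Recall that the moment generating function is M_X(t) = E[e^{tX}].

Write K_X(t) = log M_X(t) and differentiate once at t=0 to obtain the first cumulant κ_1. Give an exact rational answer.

κ_1 = K^(1)(0) = 1/2

M_X(t) = e^(t^2/2 + t/2)
K_X(t) = log M_X(t) = t^2/2 + t/2
K^(1)(t) = t + 1/2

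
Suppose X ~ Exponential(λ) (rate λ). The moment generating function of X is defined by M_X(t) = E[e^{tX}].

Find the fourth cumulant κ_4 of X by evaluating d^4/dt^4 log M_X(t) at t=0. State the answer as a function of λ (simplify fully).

M_X(t) = λ/(λ - t)
K_X(t) = log M_X(t) = log(λ) - log(λ - t)
K′(t) = -1/(-λ + t)
K′′(t) = 1/(λ^2 - 2*λ*t + t^2)
K′′′(t) = -2/(-λ^3 + 3*λ^2*t - 3*λ*t^2 + t^3)
K′′′′(t) = 6/(λ^4 - 4*λ^3*t + 6*λ^2*t^2 - 4*λ*t^3 + t^4)

κ_4 = K′′′′(0) = 6/λ^4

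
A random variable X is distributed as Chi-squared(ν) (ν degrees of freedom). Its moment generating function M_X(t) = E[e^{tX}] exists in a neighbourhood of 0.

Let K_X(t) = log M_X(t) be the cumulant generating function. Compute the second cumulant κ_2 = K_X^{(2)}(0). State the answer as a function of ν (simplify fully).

M_X(t) = (1 - 2*t)^(-ν/2)
K_X(t) = log M_X(t) = -ν*log(1 - 2*t)/2
dK/dt = -ν/(2*t - 1)
d^2K/dt^2 = 2*ν/(4*t^2 - 4*t + 1)

κ_2 = d^2K/dt^2 |_{t=0} = 2*ν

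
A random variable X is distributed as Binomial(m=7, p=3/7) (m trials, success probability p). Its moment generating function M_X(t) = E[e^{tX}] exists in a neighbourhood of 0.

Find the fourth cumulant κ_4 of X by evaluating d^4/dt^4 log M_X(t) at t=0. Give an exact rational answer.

M_X(t) = (3*e^(t)/7 + 4/7)^7
K_X(t) = log M_X(t) = 7*log(3*e^(t)/7 + 4/7)
D^4[K](t) = (756*e^(3*t) - 4032*e^(2*t) + 1344*e^(t))/(81*e^(4*t) + 432*e^(3*t) + 864*e^(2*t) + 768*e^(t) + 256)

κ_4 = D^4[K](0) = -276/343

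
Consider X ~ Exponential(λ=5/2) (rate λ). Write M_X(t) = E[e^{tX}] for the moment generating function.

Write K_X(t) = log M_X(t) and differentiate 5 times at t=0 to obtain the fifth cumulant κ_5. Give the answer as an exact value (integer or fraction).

κ_5 = K′′′′′(0) = 768/3125

M_X(t) = 5/(2*(5/2 - t))
K_X(t) = log M_X(t) = -log(5/2 - t) - log(2) + log(5)
K′(t) = -2/(2*t - 5)
K′′(t) = 4/(4*t^2 - 20*t + 25)
K′′′(t) = -16/(8*t^3 - 60*t^2 + 150*t - 125)
K′′′′(t) = 96/(16*t^4 - 160*t^3 + 600*t^2 - 1000*t + 625)
K′′′′′(t) = -768/(32*t^5 - 400*t^4 + 2000*t^3 - 5000*t^2 + 6250*t - 3125)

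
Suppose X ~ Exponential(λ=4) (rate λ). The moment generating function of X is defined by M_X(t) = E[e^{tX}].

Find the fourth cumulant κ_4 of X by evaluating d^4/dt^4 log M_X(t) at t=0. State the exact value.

κ_4 = d^4K/dt^4 |_{t=0} = 3/128

M_X(t) = 4/(4 - t)
K_X(t) = log M_X(t) = -log(4 - t) + 2*log(2)
dK/dt = -1/(t - 4)
d^2K/dt^2 = 1/(t^2 - 8*t + 16)
d^3K/dt^3 = -2/(t^3 - 12*t^2 + 48*t - 64)
d^4K/dt^4 = 6/(t^4 - 16*t^3 + 96*t^2 - 256*t + 256)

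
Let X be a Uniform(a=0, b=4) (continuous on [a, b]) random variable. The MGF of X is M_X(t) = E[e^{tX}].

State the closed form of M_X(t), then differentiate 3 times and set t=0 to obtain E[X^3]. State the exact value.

M_X(t) = (e^(4*t) - 1)/(4*t)
M′(t) = (4*t*e^(4*t) - e^(4*t) + 1)/(4*t^2)
M′′(t) = (8*t^2*e^(4*t) - 4*t*e^(4*t) + e^(4*t) - 1)/(2*t^3)
M′′′(t) = (32*t^3*e^(4*t) - 24*t^2*e^(4*t) + 12*t*e^(4*t) - 3*e^(4*t) + 3)/(2*t^4)

E[X^3] = M′′′(0) = 16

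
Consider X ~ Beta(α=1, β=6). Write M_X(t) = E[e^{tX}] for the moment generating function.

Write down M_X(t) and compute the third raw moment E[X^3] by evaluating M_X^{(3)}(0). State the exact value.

M_X(t) = ₁F₁(1; 7; t)
D^3[M](t) = ₁F₁(4; 10; t)/84

E[X^3] = D^3[M](0) = 1/84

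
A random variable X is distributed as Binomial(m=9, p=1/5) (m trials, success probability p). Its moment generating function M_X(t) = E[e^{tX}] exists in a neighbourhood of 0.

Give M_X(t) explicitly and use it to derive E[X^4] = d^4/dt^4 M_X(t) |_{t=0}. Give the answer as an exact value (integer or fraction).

M_X(t) = (e^(t)/5 + 4/5)^9

E[X^4] = M^(4)(0) = 31869/625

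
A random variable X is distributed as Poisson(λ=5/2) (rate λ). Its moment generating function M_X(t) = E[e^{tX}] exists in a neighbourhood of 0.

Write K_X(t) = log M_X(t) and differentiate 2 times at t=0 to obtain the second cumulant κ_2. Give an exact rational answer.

M_X(t) = e^(5*e^(t)/2 - 5/2)
K_X(t) = log M_X(t) = 5*e^(t)/2 - 5/2
K′(t) = 5*e^(t)/2
K′′(t) = 5*e^(t)/2

κ_2 = K′′(0) = 5/2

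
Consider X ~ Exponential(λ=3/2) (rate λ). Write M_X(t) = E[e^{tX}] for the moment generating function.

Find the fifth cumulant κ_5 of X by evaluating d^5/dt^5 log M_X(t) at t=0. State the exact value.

M_X(t) = 3/(2*(3/2 - t))
K_X(t) = log M_X(t) = -log(3/2 - t) - log(2) + log(3)
K′(t) = -2/(2*t - 3)
K′′(t) = 4/(4*t^2 - 12*t + 9)
K′′′(t) = -16/(8*t^3 - 36*t^2 + 54*t - 27)
K′′′′(t) = 96/(16*t^4 - 96*t^3 + 216*t^2 - 216*t + 81)
K′′′′′(t) = -768/(32*t^5 - 240*t^4 + 720*t^3 - 1080*t^2 + 810*t - 243)

κ_5 = K′′′′′(0) = 256/81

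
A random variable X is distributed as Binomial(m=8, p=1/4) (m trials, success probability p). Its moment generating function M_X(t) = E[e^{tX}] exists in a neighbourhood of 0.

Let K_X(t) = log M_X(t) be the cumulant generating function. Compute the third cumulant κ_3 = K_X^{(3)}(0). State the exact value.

M_X(t) = (e^(t)/4 + 3/4)^8
K_X(t) = log M_X(t) = 8*log(e^(t)/4 + 3/4)
K^(3)(t) = (-24*e^(2*t) + 72*e^(t))/(e^(3*t) + 9*e^(2*t) + 27*e^(t) + 27)

κ_3 = K^(3)(0) = 3/4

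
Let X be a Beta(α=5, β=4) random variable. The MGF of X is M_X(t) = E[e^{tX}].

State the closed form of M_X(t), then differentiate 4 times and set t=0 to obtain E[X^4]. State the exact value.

M_X(t) = ₁F₁(5; 9; t)
D^4[M](t) = 14*₁F₁(9; 13; t)/99

E[X^4] = D^4[M](0) = 14/99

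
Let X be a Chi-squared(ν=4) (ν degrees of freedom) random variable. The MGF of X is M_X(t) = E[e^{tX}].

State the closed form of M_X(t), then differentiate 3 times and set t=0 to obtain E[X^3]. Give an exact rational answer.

M_X(t) = (1 - 2*t)^(-2)
M′(t) = -4/(8*t^3 - 12*t^2 + 6*t - 1)
M′′(t) = 24/(16*t^4 - 32*t^3 + 24*t^2 - 8*t + 1)
M′′′(t) = -192/(32*t^5 - 80*t^4 + 80*t^3 - 40*t^2 + 10*t - 1)

E[X^3] = M′′′(0) = 192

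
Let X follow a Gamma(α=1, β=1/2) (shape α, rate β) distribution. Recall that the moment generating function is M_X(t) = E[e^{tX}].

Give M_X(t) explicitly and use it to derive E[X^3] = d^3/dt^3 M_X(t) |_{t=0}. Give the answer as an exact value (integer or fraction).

E[X^3] = M^(3)(0) = 48

M_X(t) = 1/(2*(1/2 - t))
M^(3)(t) = 48/(16*t^4 - 32*t^3 + 24*t^2 - 8*t + 1)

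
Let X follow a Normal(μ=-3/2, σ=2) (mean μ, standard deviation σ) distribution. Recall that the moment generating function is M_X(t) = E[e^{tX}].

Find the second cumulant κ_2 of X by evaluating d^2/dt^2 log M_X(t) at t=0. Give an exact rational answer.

M_X(t) = e^(2*t^2 - 3*t/2)
K_X(t) = log M_X(t) = 2*t^2 - 3*t/2
dK/dt = 4*t - 3/2
d^2K/dt^2 = 4

κ_2 = d^2K/dt^2 |_{t=0} = 4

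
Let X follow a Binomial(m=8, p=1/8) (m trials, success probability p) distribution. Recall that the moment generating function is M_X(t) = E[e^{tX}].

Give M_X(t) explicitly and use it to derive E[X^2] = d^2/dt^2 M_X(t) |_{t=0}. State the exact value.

M_X(t) = (e^(t)/8 + 7/8)^8

E[X^2] = D^2[M](0) = 15/8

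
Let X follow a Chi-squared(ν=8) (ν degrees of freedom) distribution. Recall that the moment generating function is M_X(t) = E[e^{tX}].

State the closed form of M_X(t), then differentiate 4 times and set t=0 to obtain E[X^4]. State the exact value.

E[X^4] = D^4[M](0) = 13440

M_X(t) = (1 - 2*t)^(-4)
D^4[M](t) = 13440/(256*t^8 - 1024*t^7 + 1792*t^6 - 1792*t^5 + 1120*t^4 - 448*t^3 + 112*t^2 - 16*t + 1)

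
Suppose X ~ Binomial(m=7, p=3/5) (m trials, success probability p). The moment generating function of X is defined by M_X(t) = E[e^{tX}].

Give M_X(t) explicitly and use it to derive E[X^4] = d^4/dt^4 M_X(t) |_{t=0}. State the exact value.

M_X(t) = (3*e^(t)/5 + 2/5)^7
dM/dt = 15309*e^(7*t)/78125 + 61236*e^(6*t)/78125 + 20412*e^(5*t)/15625 + 18144*e^(4*t)/15625 + 9072*e^(3*t)/15625 + 12096*e^(2*t)/78125 + 1344*e^(t)/78125
d^2M/dt^2 = 107163*e^(7*t)/78125 + 367416*e^(6*t)/78125 + 20412*e^(5*t)/3125 + 72576*e^(4*t)/15625 + 27216*e^(3*t)/15625 + 24192*e^(2*t)/78125 + 1344*e^(t)/78125
d^3M/dt^3 = 750141*e^(7*t)/78125 + 2204496*e^(6*t)/78125 + 20412*e^(5*t)/625 + 290304*e^(4*t)/15625 + 81648*e^(3*t)/15625 + 48384*e^(2*t)/78125 + 1344*e^(t)/78125
d^4M/dt^4 = 5250987*e^(7*t)/78125 + 13226976*e^(6*t)/78125 + 20412*e^(5*t)/125 + 1161216*e^(4*t)/15625 + 244944*e^(3*t)/15625 + 96768*e^(2*t)/78125 + 1344*e^(t)/78125

E[X^4] = d^4M/dt^4 |_{t=0} = 61383/125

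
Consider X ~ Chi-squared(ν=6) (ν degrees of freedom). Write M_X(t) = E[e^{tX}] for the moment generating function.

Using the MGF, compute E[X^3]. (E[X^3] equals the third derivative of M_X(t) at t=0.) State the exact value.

E[X^3] = M′′′(0) = 480

M_X(t) = (1 - 2*t)^(-3)
M′(t) = 6/(16*t^4 - 32*t^3 + 24*t^2 - 8*t + 1)
M′′(t) = -48/(32*t^5 - 80*t^4 + 80*t^3 - 40*t^2 + 10*t - 1)
M′′′(t) = 480/(64*t^6 - 192*t^5 + 240*t^4 - 160*t^3 + 60*t^2 - 12*t + 1)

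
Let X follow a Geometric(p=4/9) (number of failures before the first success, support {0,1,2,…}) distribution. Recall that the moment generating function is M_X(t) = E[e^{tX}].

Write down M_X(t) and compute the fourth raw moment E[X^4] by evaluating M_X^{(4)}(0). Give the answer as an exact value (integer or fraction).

E[X^4] = D^4[M](0) = 4865/32

M_X(t) = 4/(9*(1 - 5*e^(t)/9))
D^4[M](t) = (-2500*e^(4*t) - 49500*e^(3*t) - 89100*e^(2*t) - 14580*e^(t))/(3125*e^(5*t) - 28125*e^(4*t) + 101250*e^(3*t) - 182250*e^(2*t) + 164025*e^(t) - 59049)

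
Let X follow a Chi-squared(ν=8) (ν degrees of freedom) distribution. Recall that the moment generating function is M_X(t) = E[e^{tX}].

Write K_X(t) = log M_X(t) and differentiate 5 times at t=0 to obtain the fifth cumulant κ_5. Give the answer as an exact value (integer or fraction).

κ_5 = D^5[K](0) = 3072

M_X(t) = (1 - 2*t)^(-4)
K_X(t) = log M_X(t) = -4*log(1 - 2*t)
D^5[K](t) = -3072/(32*t^5 - 80*t^4 + 80*t^3 - 40*t^2 + 10*t - 1)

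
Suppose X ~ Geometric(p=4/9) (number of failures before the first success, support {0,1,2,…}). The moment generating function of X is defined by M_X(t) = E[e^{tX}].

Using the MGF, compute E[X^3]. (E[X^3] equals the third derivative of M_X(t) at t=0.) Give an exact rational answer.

E[X^3] = d^3M/dt^3 |_{t=0} = 715/32

M_X(t) = 4/(9*(1 - 5*e^(t)/9))
dM/dt = 20*e^(t)/(25*e^(2*t) - 90*e^(t) + 81)
d^2M/dt^2 = (-100*e^(2*t) - 180*e^(t))/(125*e^(3*t) - 675*e^(2*t) + 1215*e^(t) - 729)
d^3M/dt^3 = (500*e^(3*t) + 3600*e^(2*t) + 1620*e^(t))/(625*e^(4*t) - 4500*e^(3*t) + 12150*e^(2*t) - 14580*e^(t) + 6561)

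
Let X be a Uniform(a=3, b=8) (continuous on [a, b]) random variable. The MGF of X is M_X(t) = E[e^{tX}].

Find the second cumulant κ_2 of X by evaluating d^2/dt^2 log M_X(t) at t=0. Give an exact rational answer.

M_X(t) = (e^(8*t) - e^(3*t))/(5*t)
K_X(t) = log M_X(t) = -log(t) + log(e^(8*t) - e^(3*t)) - log(5)
K^(2)(t) = (-25*t^2*e^(5*t) + e^(10*t) - 2*e^(5*t) + 1)/(t^2*e^(10*t) - 2*t^2*e^(5*t) + t^2)

κ_2 = K^(2)(0) = 25/12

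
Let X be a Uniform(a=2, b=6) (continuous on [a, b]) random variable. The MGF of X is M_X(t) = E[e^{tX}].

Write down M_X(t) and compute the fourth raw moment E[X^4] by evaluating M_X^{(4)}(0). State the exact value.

M_X(t) = (e^(6*t) - e^(2*t))/(4*t)
dM/dt = (6*t*e^(6*t) - 2*t*e^(2*t) - e^(6*t) + e^(2*t))/(4*t^2)
d^2M/dt^2 = (18*t^2*e^(6*t) - 2*t^2*e^(2*t) - 6*t*e^(6*t) + 2*t*e^(2*t) + e^(6*t) - e^(2*t))/(2*t^3)
d^3M/dt^3 = (108*t^3*e^(6*t) - 4*t^3*e^(2*t) - 54*t^2*e^(6*t) + 6*t^2*e^(2*t) + 18*t*e^(6*t) - 6*t*e^(2*t) - 3*e^(6*t) + 3*e^(2*t))/(2*t^4)
d^4M/dt^4 = (324*t^4*e^(6*t) - 4*t^4*e^(2*t) - 216*t^3*e^(6*t) + 8*t^3*e^(2*t) + 108*t^2*e^(6*t) - 12*t^2*e^(2*t) - 36*t*e^(6*t) + 12*t*e^(2*t) + 6*e^(6*t) - 6*e^(2*t))/t^5

E[X^4] = d^4M/dt^4 |_{t=0} = 1936/5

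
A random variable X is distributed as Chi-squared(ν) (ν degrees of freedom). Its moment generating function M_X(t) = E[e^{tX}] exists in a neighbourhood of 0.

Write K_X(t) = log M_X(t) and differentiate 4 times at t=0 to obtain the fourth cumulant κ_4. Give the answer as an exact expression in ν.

κ_4 = K^(4)(0) = 48*ν

M_X(t) = (1 - 2*t)^(-ν/2)
K_X(t) = log M_X(t) = -ν*log(1 - 2*t)/2
K^(4)(t) = 48*ν/(16*t^4 - 32*t^3 + 24*t^2 - 8*t + 1)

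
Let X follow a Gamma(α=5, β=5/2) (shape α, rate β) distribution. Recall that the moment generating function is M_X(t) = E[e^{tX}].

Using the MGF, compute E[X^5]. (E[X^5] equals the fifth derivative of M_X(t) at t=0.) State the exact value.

E[X^5] = d^5M/dt^5 |_{t=0} = 96768/625

M_X(t) = 3125/(32*(5/2 - t)^5)
dM/dt = 31250/(64*t^6 - 960*t^5 + 6000*t^4 - 20000*t^3 + 37500*t^2 - 37500*t + 15625)
d^2M/dt^2 = -375000/(128*t^7 - 2240*t^6 + 16800*t^5 - 70000*t^4 + 175000*t^3 - 262500*t^2 + 218750*t - 78125)
d^3M/dt^3 = 5250000/(256*t^8 - 5120*t^7 + 44800*t^6 - 224000*t^5 + 700000*t^4 - 1400000*t^3 + 1750000*t^2 - 1250000*t + 390625)
d^4M/dt^4 = -84000000/(512*t^9 - 11520*t^8 + 115200*t^7 - 672000*t^6 + 2520000*t^5 - 6300000*t^4 + 10500000*t^3 - 11250000*t^2 + 7031250*t - 1953125)
d^5M/dt^5 = 1512000000/(1024*t^10 - 25600*t^9 + 288000*t^8 - 1920000*t^7 + 8400000*t^6 - 25200000*t^5 + 52500000*t^4 - 75000000*t^3 + 70312500*t^2 - 39062500*t + 9765625)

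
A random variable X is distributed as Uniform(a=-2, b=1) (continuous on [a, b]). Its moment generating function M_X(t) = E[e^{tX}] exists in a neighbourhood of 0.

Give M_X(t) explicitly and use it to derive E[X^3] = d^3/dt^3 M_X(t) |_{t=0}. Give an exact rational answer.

M_X(t) = (e^(t) - e^(-2*t))/(3*t)
M′(t) = (t*e^(3*t) + 2*t - e^(3*t) + 1)*e^(-2*t)/(3*t^2)
M′′(t) = (t^2*e^(3*t) - 4*t^2 - 2*t*e^(3*t) - 4*t + 2*e^(3*t) - 2)*e^(-2*t)/(3*t^3)
M′′′(t) = (t^3*e^(3*t) + 8*t^3 - 3*t^2*e^(3*t) + 12*t^2 + 6*t*e^(3*t) + 12*t - 6*e^(3*t) + 6)*e^(-2*t)/(3*t^4)

E[X^3] = M′′′(0) = -5/4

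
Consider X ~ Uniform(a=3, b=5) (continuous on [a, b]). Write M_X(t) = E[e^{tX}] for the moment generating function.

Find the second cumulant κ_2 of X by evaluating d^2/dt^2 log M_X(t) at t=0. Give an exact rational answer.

κ_2 = K′′(0) = 1/3

M_X(t) = (e^(5*t) - e^(3*t))/(2*t)
K_X(t) = log M_X(t) = -log(t) + log(e^(5*t) - e^(3*t)) - log(2)
K′(t) = (5*t*e^(2*t) - 3*t - e^(2*t) + 1)/(t*e^(2*t) - t)
K′′(t) = (-4*t^2*e^(2*t) + e^(4*t) - 2*e^(2*t) + 1)/(t^2*e^(4*t) - 2*t^2*e^(2*t) + t^2)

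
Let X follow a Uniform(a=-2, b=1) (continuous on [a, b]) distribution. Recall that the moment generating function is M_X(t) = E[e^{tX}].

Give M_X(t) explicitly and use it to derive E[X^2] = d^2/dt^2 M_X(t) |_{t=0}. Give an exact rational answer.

M_X(t) = (e^(t) - e^(-2*t))/(3*t)
dM/dt = (t*e^(3*t) + 2*t - e^(3*t) + 1)*e^(-2*t)/(3*t^2)
d^2M/dt^2 = (t^2*e^(3*t) - 4*t^2 - 2*t*e^(3*t) - 4*t + 2*e^(3*t) - 2)*e^(-2*t)/(3*t^3)

E[X^2] = d^2M/dt^2 |_{t=0} = 1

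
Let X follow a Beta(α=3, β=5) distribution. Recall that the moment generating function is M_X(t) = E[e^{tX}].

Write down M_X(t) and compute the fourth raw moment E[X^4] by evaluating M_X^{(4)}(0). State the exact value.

E[X^4] = M′′′′(0) = 1/22

M_X(t) = ₁F₁(3; 8; t)
M′(t) = 3*₁F₁(4; 9; t)/8
M′′(t) = ₁F₁(5; 10; t)/6
M′′′(t) = ₁F₁(6; 11; t)/12
M′′′′(t) = ₁F₁(7; 12; t)/22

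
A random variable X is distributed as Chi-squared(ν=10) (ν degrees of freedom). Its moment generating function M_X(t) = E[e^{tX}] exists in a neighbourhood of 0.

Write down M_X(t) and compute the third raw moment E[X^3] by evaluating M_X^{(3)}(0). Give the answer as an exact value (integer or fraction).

E[X^3] = d^3M/dt^3 |_{t=0} = 1680

M_X(t) = (1 - 2*t)^(-5)
dM/dt = 10/(64*t^6 - 192*t^5 + 240*t^4 - 160*t^3 + 60*t^2 - 12*t + 1)
d^2M/dt^2 = -120/(128*t^7 - 448*t^6 + 672*t^5 - 560*t^4 + 280*t^3 - 84*t^2 + 14*t - 1)
d^3M/dt^3 = 1680/(256*t^8 - 1024*t^7 + 1792*t^6 - 1792*t^5 + 1120*t^4 - 448*t^3 + 112*t^2 - 16*t + 1)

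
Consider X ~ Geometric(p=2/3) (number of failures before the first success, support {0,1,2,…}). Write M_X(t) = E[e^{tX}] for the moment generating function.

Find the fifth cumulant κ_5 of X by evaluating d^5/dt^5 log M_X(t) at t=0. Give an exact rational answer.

κ_5 = K′′′′′(0) = 15

M_X(t) = 2/(3*(1 - e^(t)/3))
K_X(t) = log M_X(t) = -log(1 - e^(t)/3) - log(3) + log(2)
K′(t) = -e^(t)/(e^(t) - 3)
K′′(t) = 3*e^(t)/(e^(2*t) - 6*e^(t) + 9)
K′′′(t) = (-3*e^(2*t) - 9*e^(t))/(e^(3*t) - 9*e^(2*t) + 27*e^(t) - 27)
K′′′′(t) = (3*e^(3*t) + 36*e^(2*t) + 27*e^(t))/(e^(4*t) - 12*e^(3*t) + 54*e^(2*t) - 108*e^(t) + 81)
K′′′′′(t) = (-3*e^(4*t) - 99*e^(3*t) - 297*e^(2*t) - 81*e^(t))/(e^(5*t) - 15*e^(4*t) + 90*e^(3*t) - 270*e^(2*t) + 405*e^(t) - 243)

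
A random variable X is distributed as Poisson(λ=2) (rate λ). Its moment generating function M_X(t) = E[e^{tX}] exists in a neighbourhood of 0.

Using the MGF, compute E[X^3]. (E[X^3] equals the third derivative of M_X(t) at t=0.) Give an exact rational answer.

M_X(t) = e^(2*e^(t) - 2)
M^(3)(t) = (8*e^(3*t)*e^(2*e^(t)) + 12*e^(2*t)*e^(2*e^(t)) + 2*e^(t)*e^(2*e^(t)))*e^(-2)

E[X^3] = M^(3)(0) = 22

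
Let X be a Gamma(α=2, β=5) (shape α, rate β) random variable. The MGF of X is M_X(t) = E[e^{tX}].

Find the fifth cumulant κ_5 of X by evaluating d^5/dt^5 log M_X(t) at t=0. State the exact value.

M_X(t) = 25/(5 - t)^2
K_X(t) = log M_X(t) = -2*log(5 - t) + 2*log(5)
K^(5)(t) = -48/(t^5 - 25*t^4 + 250*t^3 - 1250*t^2 + 3125*t - 3125)

κ_5 = K^(5)(0) = 48/3125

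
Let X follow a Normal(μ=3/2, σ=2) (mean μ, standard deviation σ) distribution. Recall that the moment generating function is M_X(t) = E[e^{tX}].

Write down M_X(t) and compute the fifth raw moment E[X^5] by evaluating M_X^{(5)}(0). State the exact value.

M_X(t) = e^(2*t^2 + 3*t/2)
dM/dt = 4*t*e^(3*t/2)*e^(2*t^2) + 3*e^(3*t/2)*e^(2*t^2)/2
d^2M/dt^2 = 16*t^2*e^(3*t/2)*e^(2*t^2) + 12*t*e^(3*t/2)*e^(2*t^2) + 25*e^(3*t/2)*e^(2*t^2)/4
d^3M/dt^3 = 64*t^3*e^(3*t/2)*e^(2*t^2) + 72*t^2*e^(3*t/2)*e^(2*t^2) + 75*t*e^(3*t/2)*e^(2*t^2) + 171*e^(3*t/2)*e^(2*t^2)/8
d^4M/dt^4 = 256*t^4*e^(3*t/2)*e^(2*t^2) + 384*t^3*e^(3*t/2)*e^(2*t^2) + 600*t^2*e^(3*t/2)*e^(2*t^2) + 342*t*e^(3*t/2)*e^(2*t^2) + 1713*e^(3*t/2)*e^(2*t^2)/16

E[X^5] = d^5M/dt^5 |_{t=0} = 16083/32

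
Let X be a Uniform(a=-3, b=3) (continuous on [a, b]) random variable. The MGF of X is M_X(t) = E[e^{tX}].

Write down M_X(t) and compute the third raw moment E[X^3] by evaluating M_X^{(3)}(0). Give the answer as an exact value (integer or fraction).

E[X^3] = M′′′(0) = 0

M_X(t) = (e^(3*t) - e^(-3*t))/(6*t)
M′(t) = (3*t*e^(6*t) + 3*t - e^(6*t) + 1)*e^(-3*t)/(6*t^2)
M′′(t) = (9*t^2*e^(6*t) - 9*t^2 - 6*t*e^(6*t) - 6*t + 2*e^(6*t) - 2)*e^(-3*t)/(6*t^3)
M′′′(t) = (9*t^3*e^(6*t) + 9*t^3 - 9*t^2*e^(6*t) + 9*t^2 + 6*t*e^(6*t) + 6*t - 2*e^(6*t) + 2)*e^(-3*t)/(2*t^4)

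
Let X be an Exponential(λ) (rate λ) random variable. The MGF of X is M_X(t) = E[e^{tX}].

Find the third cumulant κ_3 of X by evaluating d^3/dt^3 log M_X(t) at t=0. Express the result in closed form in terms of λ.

M_X(t) = λ/(λ - t)
K_X(t) = log M_X(t) = log(λ) - log(λ - t)
K′(t) = -1/(-λ + t)
K′′(t) = 1/(λ^2 - 2*λ*t + t^2)
K′′′(t) = -2/(-λ^3 + 3*λ^2*t - 3*λ*t^2 + t^3)

κ_3 = K′′′(0) = 2/λ^3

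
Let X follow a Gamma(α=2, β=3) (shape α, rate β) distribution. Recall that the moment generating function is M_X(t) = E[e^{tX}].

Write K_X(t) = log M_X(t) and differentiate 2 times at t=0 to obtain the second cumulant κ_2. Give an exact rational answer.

M_X(t) = 9/(3 - t)^2
K_X(t) = log M_X(t) = -2*log(3 - t) + 2*log(3)
K′(t) = -2/(t - 3)
K′′(t) = 2/(t^2 - 6*t + 9)

κ_2 = K′′(0) = 2/9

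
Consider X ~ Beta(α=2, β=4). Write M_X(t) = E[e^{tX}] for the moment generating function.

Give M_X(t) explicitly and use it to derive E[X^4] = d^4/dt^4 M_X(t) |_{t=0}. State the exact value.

M_X(t) = ₁F₁(2; 6; t)
M^(4)(t) = 5*₁F₁(6; 10; t)/126

E[X^4] = M^(4)(0) = 5/126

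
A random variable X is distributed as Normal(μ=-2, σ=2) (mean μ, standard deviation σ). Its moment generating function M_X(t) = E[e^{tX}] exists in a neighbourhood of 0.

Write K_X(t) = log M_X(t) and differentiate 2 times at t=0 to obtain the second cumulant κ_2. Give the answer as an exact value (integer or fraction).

κ_2 = K^(2)(0) = 4

M_X(t) = e^(2*t^2 - 2*t)
K_X(t) = log M_X(t) = 2*t^2 - 2*t
K^(2)(t) = 4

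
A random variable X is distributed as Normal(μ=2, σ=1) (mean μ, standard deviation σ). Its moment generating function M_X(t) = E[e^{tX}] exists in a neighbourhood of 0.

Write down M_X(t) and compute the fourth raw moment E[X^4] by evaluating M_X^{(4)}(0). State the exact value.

M_X(t) = e^(t^2/2 + 2*t)
dM/dt = t*e^(2*t)*e^(t^2/2) + 2*e^(2*t)*e^(t^2/2)
d^2M/dt^2 = t^2*e^(2*t)*e^(t^2/2) + 4*t*e^(2*t)*e^(t^2/2) + 5*e^(2*t)*e^(t^2/2)
d^3M/dt^3 = t^3*e^(2*t)*e^(t^2/2) + 6*t^2*e^(2*t)*e^(t^2/2) + 15*t*e^(2*t)*e^(t^2/2) + 14*e^(2*t)*e^(t^2/2)
d^4M/dt^4 = t^4*e^(2*t)*e^(t^2/2) + 8*t^3*e^(2*t)*e^(t^2/2) + 30*t^2*e^(2*t)*e^(t^2/2) + 56*t*e^(2*t)*e^(t^2/2) + 43*e^(2*t)*e^(t^2/2)

E[X^4] = d^4M/dt^4 |_{t=0} = 43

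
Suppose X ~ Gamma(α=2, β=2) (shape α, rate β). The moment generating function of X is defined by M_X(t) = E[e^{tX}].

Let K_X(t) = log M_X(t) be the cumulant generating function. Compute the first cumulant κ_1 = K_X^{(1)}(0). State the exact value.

M_X(t) = 4/(2 - t)^2
K_X(t) = log M_X(t) = -2*log(2 - t) + 2*log(2)
dK/dt = -2/(t - 2)

κ_1 = dK/dt |_{t=0} = 1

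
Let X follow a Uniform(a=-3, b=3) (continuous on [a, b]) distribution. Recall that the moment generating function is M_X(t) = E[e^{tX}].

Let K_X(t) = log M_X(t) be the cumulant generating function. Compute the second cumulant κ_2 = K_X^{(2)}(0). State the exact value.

κ_2 = d^2K/dt^2 |_{t=0} = 3

M_X(t) = (e^(3*t) - e^(-3*t))/(6*t)
K_X(t) = log M_X(t) = -log(t) + log(e^(3*t) - e^(-3*t)) - log(6)
dK/dt = (3*t*e^(6*t) + 3*t - e^(6*t) + 1)/(t*e^(6*t) - t)
d^2K/dt^2 = (-36*t^2*e^(6*t) + e^(12*t) - 2*e^(6*t) + 1)/(t^2*e^(12*t) - 2*t^2*e^(6*t) + t^2)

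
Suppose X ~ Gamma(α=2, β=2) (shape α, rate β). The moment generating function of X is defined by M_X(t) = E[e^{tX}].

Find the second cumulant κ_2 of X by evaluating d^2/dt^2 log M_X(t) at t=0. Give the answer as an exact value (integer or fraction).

κ_2 = K^(2)(0) = 1/2

M_X(t) = 4/(2 - t)^2
K_X(t) = log M_X(t) = -2*log(2 - t) + 2*log(2)
K^(2)(t) = 2/(t^2 - 4*t + 4)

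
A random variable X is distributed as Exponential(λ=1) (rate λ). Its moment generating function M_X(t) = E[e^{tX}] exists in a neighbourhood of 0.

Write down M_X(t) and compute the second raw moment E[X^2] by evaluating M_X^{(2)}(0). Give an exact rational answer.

M_X(t) = 1/(1 - t)
dM/dt = 1/(t^2 - 2*t + 1)
d^2M/dt^2 = -2/(t^3 - 3*t^2 + 3*t - 1)

E[X^2] = d^2M/dt^2 |_{t=0} = 2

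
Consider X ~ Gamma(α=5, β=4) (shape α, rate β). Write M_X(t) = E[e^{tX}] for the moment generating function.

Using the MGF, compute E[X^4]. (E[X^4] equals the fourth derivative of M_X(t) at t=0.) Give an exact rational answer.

E[X^4] = M^(4)(0) = 105/16

M_X(t) = 1024/(4 - t)^5
M^(4)(t) = -1720320/(t^9 - 36*t^8 + 576*t^7 - 5376*t^6 + 32256*t^5 - 129024*t^4 + 344064*t^3 - 589824*t^2 + 589824*t - 262144)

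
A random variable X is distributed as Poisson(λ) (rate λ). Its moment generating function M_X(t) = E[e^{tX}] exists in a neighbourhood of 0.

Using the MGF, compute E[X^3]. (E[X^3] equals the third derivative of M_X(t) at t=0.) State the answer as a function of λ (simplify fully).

M_X(t) = e^(λ*(e^(t) - 1))
dM/dt = λ*e^(-λ)*e^(t)*e^(λ*e^(t))
d^2M/dt^2 = (λ^2*e^(2*t)*e^(λ*e^(t)) + λ*e^(t)*e^(λ*e^(t)))*e^(-λ)
d^3M/dt^3 = (λ^3*e^(3*t)*e^(λ*e^(t)) + 3*λ^2*e^(2*t)*e^(λ*e^(t)) + λ*e^(t)*e^(λ*e^(t)))*e^(-λ)

E[X^3] = d^3M/dt^3 |_{t=0} = λ*(λ^2 + 3*λ + 1)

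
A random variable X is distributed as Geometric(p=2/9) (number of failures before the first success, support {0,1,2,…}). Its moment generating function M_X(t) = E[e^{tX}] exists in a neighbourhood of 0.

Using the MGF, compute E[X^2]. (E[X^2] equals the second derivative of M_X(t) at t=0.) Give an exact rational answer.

E[X^2] = d^2M/dt^2 |_{t=0} = 28

M_X(t) = 2/(9*(1 - 7*e^(t)/9))
dM/dt = 14*e^(t)/(49*e^(2*t) - 126*e^(t) + 81)
d^2M/dt^2 = (-98*e^(2*t) - 126*e^(t))/(343*e^(3*t) - 1323*e^(2*t) + 1701*e^(t) - 729)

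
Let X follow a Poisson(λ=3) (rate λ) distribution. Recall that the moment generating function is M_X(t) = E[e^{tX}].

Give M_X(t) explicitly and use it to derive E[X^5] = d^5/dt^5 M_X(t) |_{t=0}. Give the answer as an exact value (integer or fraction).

E[X^5] = M′′′′′(0) = 1866

M_X(t) = e^(3*e^(t) - 3)
M′(t) = 3*e^(-3)*e^(t)*e^(3*e^(t))
M′′(t) = (9*e^(2*t)*e^(3*e^(t)) + 3*e^(t)*e^(3*e^(t)))*e^(-3)
M′′′(t) = (27*e^(3*t)*e^(3*e^(t)) + 27*e^(2*t)*e^(3*e^(t)) + 3*e^(t)*e^(3*e^(t)))*e^(-3)
M′′′′(t) = (81*e^(4*t)*e^(3*e^(t)) + 162*e^(3*t)*e^(3*e^(t)) + 63*e^(2*t)*e^(3*e^(t)) + 3*e^(t)*e^(3*e^(t)))*e^(-3)
M′′′′′(t) = (243*e^(5*t)*e^(3*e^(t)) + 810*e^(4*t)*e^(3*e^(t)) + 675*e^(3*t)*e^(3*e^(t)) + 135*e^(2*t)*e^(3*e^(t)) + 3*e^(t)*e^(3*e^(t)))*e^(-3)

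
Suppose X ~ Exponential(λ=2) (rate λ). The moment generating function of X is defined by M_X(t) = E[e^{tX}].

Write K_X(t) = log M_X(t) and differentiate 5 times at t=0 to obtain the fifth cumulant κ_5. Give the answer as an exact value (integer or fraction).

M_X(t) = 2/(2 - t)
K_X(t) = log M_X(t) = -log(2 - t) + log(2)
K′(t) = -1/(t - 2)
K′′(t) = 1/(t^2 - 4*t + 4)
K′′′(t) = -2/(t^3 - 6*t^2 + 12*t - 8)
K′′′′(t) = 6/(t^4 - 8*t^3 + 24*t^2 - 32*t + 16)
K′′′′′(t) = -24/(t^5 - 10*t^4 + 40*t^3 - 80*t^2 + 80*t - 32)

κ_5 = K′′′′′(0) = 3/4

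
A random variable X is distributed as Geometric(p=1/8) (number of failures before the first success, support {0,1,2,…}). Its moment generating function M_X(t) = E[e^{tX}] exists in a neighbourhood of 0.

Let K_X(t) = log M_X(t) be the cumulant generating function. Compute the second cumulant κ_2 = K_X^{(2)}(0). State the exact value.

κ_2 = d^2K/dt^2 |_{t=0} = 56

M_X(t) = 1/(8*(1 - 7*e^(t)/8))
K_X(t) = log M_X(t) = -log(1 - 7*e^(t)/8) - 3*log(2)
dK/dt = -7*e^(t)/(7*e^(t) - 8)
d^2K/dt^2 = 56*e^(t)/(49*e^(2*t) - 112*e^(t) + 64)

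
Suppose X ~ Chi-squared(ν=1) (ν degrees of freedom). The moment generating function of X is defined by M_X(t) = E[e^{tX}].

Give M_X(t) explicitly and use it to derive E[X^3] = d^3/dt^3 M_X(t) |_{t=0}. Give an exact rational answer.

E[X^3] = M′′′(0) = 15

M_X(t) = 1/√(1 - 2*t)
M′(t) = -1/(2*t*√(1 - 2*t) - √(1 - 2*t))
M′′(t) = 3/(4*t^2*√(1 - 2*t) - 4*t*√(1 - 2*t) + √(1 - 2*t))
M′′′(t) = -15/(8*t^3*√(1 - 2*t) - 12*t^2*√(1 - 2*t) + 6*t*√(1 - 2*t) - √(1 - 2*t))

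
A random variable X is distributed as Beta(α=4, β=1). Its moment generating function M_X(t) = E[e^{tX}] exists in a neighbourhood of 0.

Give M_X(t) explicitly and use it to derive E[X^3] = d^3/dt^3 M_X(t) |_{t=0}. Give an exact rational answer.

E[X^3] = D^3[M](0) = 4/7

M_X(t) = ₁F₁(4; 5; t)
D^3[M](t) = 4*₁F₁(7; 8; t)/7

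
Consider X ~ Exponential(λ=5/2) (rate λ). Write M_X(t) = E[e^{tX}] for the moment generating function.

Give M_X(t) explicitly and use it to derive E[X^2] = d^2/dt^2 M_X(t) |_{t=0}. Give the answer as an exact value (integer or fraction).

M_X(t) = 5/(2*(5/2 - t))
D^2[M](t) = -40/(8*t^3 - 60*t^2 + 150*t - 125)

E[X^2] = D^2[M](0) = 8/25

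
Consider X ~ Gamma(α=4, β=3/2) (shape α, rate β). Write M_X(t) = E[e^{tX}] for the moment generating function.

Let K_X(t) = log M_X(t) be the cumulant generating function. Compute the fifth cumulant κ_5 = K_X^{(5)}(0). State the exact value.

M_X(t) = 81/(16*(3/2 - t)^4)
K_X(t) = log M_X(t) = -4*log(3/2 - t) - 4*log(2) + 4*log(3)
D^5[K](t) = -3072/(32*t^5 - 240*t^4 + 720*t^3 - 1080*t^2 + 810*t - 243)

κ_5 = D^5[K](0) = 1024/81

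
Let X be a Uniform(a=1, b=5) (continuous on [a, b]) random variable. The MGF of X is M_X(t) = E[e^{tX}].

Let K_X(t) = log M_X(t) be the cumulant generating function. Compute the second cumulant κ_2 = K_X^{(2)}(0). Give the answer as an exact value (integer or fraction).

M_X(t) = (e^(5*t) - e^(t))/(4*t)
K_X(t) = log M_X(t) = -log(t) + log(e^(5*t) - e^(t)) - 2*log(2)
K^(2)(t) = (-16*t^2*e^(4*t) + e^(8*t) - 2*e^(4*t) + 1)/(t^2*e^(8*t) - 2*t^2*e^(4*t) + t^2)

κ_2 = K^(2)(0) = 4/3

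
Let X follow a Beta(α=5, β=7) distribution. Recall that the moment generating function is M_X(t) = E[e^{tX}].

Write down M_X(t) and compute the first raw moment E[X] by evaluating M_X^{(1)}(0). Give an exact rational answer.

E[X] = M′(0) = 5/12

M_X(t) = ₁F₁(5; 12; t)
M′(t) = 5*₁F₁(6; 13; t)/12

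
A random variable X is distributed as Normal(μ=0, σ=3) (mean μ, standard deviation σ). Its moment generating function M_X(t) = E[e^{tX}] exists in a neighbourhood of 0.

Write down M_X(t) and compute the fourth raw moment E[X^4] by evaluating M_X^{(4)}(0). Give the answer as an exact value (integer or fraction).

E[X^4] = M′′′′(0) = 243

M_X(t) = e^(9*t^2/2)
M′(t) = 9*t*e^(9*t^2/2)
M′′(t) = 81*t^2*e^(9*t^2/2) + 9*e^(9*t^2/2)
M′′′(t) = 729*t^3*e^(9*t^2/2) + 243*t*e^(9*t^2/2)
M′′′′(t) = 6561*t^4*e^(9*t^2/2) + 4374*t^2*e^(9*t^2/2) + 243*e^(9*t^2/2)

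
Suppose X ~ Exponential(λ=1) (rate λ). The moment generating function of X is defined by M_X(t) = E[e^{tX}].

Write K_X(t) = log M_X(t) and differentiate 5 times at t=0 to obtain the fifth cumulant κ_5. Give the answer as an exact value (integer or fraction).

κ_5 = K′′′′′(0) = 24

M_X(t) = 1/(1 - t)
K_X(t) = log M_X(t) = -log(1 - t)
K′(t) = -1/(t - 1)
K′′(t) = 1/(t^2 - 2*t + 1)
K′′′(t) = -2/(t^3 - 3*t^2 + 3*t - 1)
K′′′′(t) = 6/(t^4 - 4*t^3 + 6*t^2 - 4*t + 1)
K′′′′′(t) = -24/(t^5 - 5*t^4 + 10*t^3 - 10*t^2 + 5*t - 1)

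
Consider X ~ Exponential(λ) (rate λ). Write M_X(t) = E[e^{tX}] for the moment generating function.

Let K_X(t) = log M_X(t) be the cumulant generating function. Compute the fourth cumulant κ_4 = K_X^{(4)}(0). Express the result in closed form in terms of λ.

κ_4 = D^4[K](0) = 6/λ^4

M_X(t) = λ/(λ - t)
K_X(t) = log M_X(t) = log(λ) - log(λ - t)
D^4[K](t) = 6/(λ^4 - 4*λ^3*t + 6*λ^2*t^2 - 4*λ*t^3 + t^4)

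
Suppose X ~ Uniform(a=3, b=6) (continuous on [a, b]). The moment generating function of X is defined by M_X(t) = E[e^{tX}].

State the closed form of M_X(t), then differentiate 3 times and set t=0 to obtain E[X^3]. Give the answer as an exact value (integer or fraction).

M_X(t) = (e^(6*t) - e^(3*t))/(3*t)
dM/dt = (6*t*e^(6*t) - 3*t*e^(3*t) - e^(6*t) + e^(3*t))/(3*t^2)
d^2M/dt^2 = (36*t^2*e^(6*t) - 9*t^2*e^(3*t) - 12*t*e^(6*t) + 6*t*e^(3*t) + 2*e^(6*t) - 2*e^(3*t))/(3*t^3)
d^3M/dt^3 = (72*t^3*e^(6*t) - 9*t^3*e^(3*t) - 36*t^2*e^(6*t) + 9*t^2*e^(3*t) + 12*t*e^(6*t) - 6*t*e^(3*t) - 2*e^(6*t) + 2*e^(3*t))/t^4

E[X^3] = d^3M/dt^3 |_{t=0} = 405/4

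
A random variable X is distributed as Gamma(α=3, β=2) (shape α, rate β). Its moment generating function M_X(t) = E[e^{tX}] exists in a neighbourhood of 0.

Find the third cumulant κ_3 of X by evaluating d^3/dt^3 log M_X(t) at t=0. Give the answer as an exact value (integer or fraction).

κ_3 = K^(3)(0) = 3/4

M_X(t) = 8/(2 - t)^3
K_X(t) = log M_X(t) = -3*log(2 - t) + 3*log(2)
K^(3)(t) = -6/(t^3 - 6*t^2 + 12*t - 8)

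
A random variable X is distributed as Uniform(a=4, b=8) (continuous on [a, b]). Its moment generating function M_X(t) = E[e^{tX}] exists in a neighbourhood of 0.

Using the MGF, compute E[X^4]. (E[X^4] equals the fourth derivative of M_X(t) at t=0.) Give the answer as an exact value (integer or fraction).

M_X(t) = (e^(8*t) - e^(4*t))/(4*t)

E[X^4] = D^4[M](0) = 7936/5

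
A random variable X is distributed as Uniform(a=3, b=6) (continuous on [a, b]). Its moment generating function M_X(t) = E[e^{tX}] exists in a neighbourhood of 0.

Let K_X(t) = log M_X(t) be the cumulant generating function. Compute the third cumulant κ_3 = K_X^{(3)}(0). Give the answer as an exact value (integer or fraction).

M_X(t) = (e^(6*t) - e^(3*t))/(3*t)
K_X(t) = log M_X(t) = -log(t) + log(e^(6*t) - e^(3*t)) - log(3)
dK/dt = (6*t*e^(3*t) - 3*t - e^(3*t) + 1)/(t*e^(3*t) - t)
d^2K/dt^2 = (-9*t^2*e^(3*t) + e^(6*t) - 2*e^(3*t) + 1)/(t^2*e^(6*t) - 2*t^2*e^(3*t) + t^2)
d^3K/dt^3 = (27*t^3*e^(6*t) + 27*t^3*e^(3*t) - 2*e^(9*t) + 6*e^(6*t) - 6*e^(3*t) + 2)/(t^3*e^(9*t) - 3*t^3*e^(6*t) + 3*t^3*e^(3*t) - t^3)

κ_3 = d^3K/dt^3 |_{t=0} = 0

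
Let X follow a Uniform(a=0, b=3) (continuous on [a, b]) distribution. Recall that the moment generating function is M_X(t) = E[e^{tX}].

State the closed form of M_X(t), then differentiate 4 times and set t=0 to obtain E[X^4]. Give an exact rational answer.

E[X^4] = d^4M/dt^4 |_{t=0} = 81/5

M_X(t) = (e^(3*t) - 1)/(3*t)
dM/dt = (3*t*e^(3*t) - e^(3*t) + 1)/(3*t^2)
d^2M/dt^2 = (9*t^2*e^(3*t) - 6*t*e^(3*t) + 2*e^(3*t) - 2)/(3*t^3)
d^3M/dt^3 = (9*t^3*e^(3*t) - 9*t^2*e^(3*t) + 6*t*e^(3*t) - 2*e^(3*t) + 2)/t^4
d^4M/dt^4 = (27*t^4*e^(3*t) - 36*t^3*e^(3*t) + 36*t^2*e^(3*t) - 24*t*e^(3*t) + 8*e^(3*t) - 8)/t^5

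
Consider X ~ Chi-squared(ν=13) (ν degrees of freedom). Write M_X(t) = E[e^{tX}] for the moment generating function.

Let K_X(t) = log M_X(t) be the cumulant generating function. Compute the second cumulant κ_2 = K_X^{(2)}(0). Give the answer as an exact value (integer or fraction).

κ_2 = D^2[K](0) = 26

M_X(t) = (1 - 2*t)^(-13/2)
K_X(t) = log M_X(t) = -13*log(1 - 2*t)/2
D^2[K](t) = 26/(4*t^2 - 4*t + 1)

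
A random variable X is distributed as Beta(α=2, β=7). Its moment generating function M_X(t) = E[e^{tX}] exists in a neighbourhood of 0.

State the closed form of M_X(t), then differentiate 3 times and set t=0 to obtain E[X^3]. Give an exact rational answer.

M_X(t) = ₁F₁(2; 9; t)
M′(t) = 2*₁F₁(3; 10; t)/9
M′′(t) = ₁F₁(4; 11; t)/15
M′′′(t) = 4*₁F₁(5; 12; t)/165

E[X^3] = M′′′(0) = 4/165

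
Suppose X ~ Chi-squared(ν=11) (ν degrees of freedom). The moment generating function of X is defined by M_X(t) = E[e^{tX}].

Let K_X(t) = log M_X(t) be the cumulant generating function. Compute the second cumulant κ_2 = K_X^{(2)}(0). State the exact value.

κ_2 = d^2K/dt^2 |_{t=0} = 22

M_X(t) = (1 - 2*t)^(-11/2)
K_X(t) = log M_X(t) = -11*log(1 - 2*t)/2
dK/dt = -11/(2*t - 1)
d^2K/dt^2 = 22/(4*t^2 - 4*t + 1)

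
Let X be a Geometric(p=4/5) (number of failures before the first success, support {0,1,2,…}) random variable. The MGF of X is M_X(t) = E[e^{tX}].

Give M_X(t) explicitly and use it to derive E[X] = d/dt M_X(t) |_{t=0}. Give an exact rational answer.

M_X(t) = 4/(5*(1 - e^(t)/5))
M^(1)(t) = 4*e^(t)/(e^(2*t) - 10*e^(t) + 25)

E[X] = M^(1)(0) = 1/4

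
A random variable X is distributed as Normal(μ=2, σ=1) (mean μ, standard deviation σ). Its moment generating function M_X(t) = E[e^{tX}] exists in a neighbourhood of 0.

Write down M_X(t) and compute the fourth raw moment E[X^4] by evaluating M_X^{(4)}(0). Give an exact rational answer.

E[X^4] = D^4[M](0) = 43

M_X(t) = e^(t^2/2 + 2*t)
D^4[M](t) = t^4*e^(2*t)*e^(t^2/2) + 8*t^3*e^(2*t)*e^(t^2/2) + 30*t^2*e^(2*t)*e^(t^2/2) + 56*t*e^(2*t)*e^(t^2/2) + 43*e^(2*t)*e^(t^2/2)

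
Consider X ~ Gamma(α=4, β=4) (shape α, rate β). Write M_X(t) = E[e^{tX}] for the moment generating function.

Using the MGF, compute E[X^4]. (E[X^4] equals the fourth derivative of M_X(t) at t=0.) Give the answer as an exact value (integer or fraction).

E[X^4] = d^4M/dt^4 |_{t=0} = 105/32

M_X(t) = 256/(4 - t)^4
dM/dt = -1024/(t^5 - 20*t^4 + 160*t^3 - 640*t^2 + 1280*t - 1024)
d^2M/dt^2 = 5120/(t^6 - 24*t^5 + 240*t^4 - 1280*t^3 + 3840*t^2 - 6144*t + 4096)
d^3M/dt^3 = -30720/(t^7 - 28*t^6 + 336*t^5 - 2240*t^4 + 8960*t^3 - 21504*t^2 + 28672*t - 16384)
d^4M/dt^4 = 215040/(t^8 - 32*t^7 + 448*t^6 - 3584*t^5 + 17920*t^4 - 57344*t^3 + 114688*t^2 - 131072*t + 65536)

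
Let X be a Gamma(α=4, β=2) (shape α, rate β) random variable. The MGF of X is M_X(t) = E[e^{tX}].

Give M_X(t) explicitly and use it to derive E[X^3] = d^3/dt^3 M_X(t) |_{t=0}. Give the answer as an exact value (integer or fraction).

M_X(t) = 16/(2 - t)^4
dM/dt = -64/(t^5 - 10*t^4 + 40*t^3 - 80*t^2 + 80*t - 32)
d^2M/dt^2 = 320/(t^6 - 12*t^5 + 60*t^4 - 160*t^3 + 240*t^2 - 192*t + 64)
d^3M/dt^3 = -1920/(t^7 - 14*t^6 + 84*t^5 - 280*t^4 + 560*t^3 - 672*t^2 + 448*t - 128)

E[X^3] = d^3M/dt^3 |_{t=0} = 15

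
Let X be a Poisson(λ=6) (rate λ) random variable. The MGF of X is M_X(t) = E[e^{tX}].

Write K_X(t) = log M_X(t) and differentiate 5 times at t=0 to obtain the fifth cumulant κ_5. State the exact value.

M_X(t) = e^(6*e^(t) - 6)
K_X(t) = log M_X(t) = 6*e^(t) - 6
K′(t) = 6*e^(t)
K′′(t) = 6*e^(t)
K′′′(t) = 6*e^(t)
K′′′′(t) = 6*e^(t)
K′′′′′(t) = 6*e^(t)

κ_5 = K′′′′′(0) = 6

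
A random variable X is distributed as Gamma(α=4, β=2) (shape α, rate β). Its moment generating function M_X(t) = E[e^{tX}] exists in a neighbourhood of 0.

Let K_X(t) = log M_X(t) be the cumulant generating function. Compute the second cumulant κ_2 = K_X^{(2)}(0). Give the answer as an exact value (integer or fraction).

κ_2 = K′′(0) = 1

M_X(t) = 16/(2 - t)^4
K_X(t) = log M_X(t) = -4*log(2 - t) + 4*log(2)
K′(t) = -4/(t - 2)
K′′(t) = 4/(t^2 - 4*t + 4)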